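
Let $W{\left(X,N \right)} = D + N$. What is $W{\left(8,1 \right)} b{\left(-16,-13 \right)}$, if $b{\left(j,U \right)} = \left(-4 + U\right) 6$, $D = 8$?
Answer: $-918$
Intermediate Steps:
$b{\left(j,U \right)} = -24 + 6 U$
$W{\left(X,N \right)} = 8 + N$
$W{\left(8,1 \right)} b{\left(-16,-13 \right)} = \left(8 + 1\right) \left(-24 + 6 \left(-13\right)\right) = 9 \left(-24 - 78\right) = 9 \left(-102\right) = -918$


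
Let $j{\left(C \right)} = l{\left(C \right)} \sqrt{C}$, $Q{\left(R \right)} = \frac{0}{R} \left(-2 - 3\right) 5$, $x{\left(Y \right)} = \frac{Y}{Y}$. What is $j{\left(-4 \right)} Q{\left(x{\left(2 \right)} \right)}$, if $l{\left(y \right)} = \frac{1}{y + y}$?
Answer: $0$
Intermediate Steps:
$l{\left(y \right)} = \frac{1}{2 y}$
$x{\left(Y \right)} = 1$
$Q{\left(R \right)} = 0$ ($Q{\left(R \right)} = 0 \left(-2 - 3\right) 5 = 0 \left(-5\right) 5 = 0 \cdot 5 = 0$)
$j{\left(C \right)} = \frac{1}{2 \sqrt{C}}$ ($j{\left(C \right)} = \frac{1}{2 C} \sqrt{C} = \frac{1}{2 \sqrt{C}}$)
$j{\left(-4 \right)} Q{\left(x{\left(2 \right)} \right)} = \frac{1}{2 \cdot 2 i} 0 = \frac{\left(- \frac{1}{2}\right) i}{2} \cdot 0 = - \frac{i}{4} \cdot 0 = 0$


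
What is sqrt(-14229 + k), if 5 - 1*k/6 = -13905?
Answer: sqrt(69231) ≈ 263.12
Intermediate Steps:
k = 83460 (k = 30 - 6*(-13905) = 30 + 83430 = 83460)
sqrt(-14229 + k) = sqrt(-14229 + 83460) = sqrt(69231)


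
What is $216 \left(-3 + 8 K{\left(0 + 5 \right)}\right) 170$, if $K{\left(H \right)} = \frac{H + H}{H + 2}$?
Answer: $\frac{2166480}{7} \approx 3.095 \cdot 10^{5}$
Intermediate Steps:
$K{\left(H \right)} = \frac{2 H}{2 + H}$
$216 \left(-3 + 8 K{\left(0 + 5 \right)}\right) 170 = 216 \left(-3 + 8 \frac{2 \left(0 + 5\right)}{2 + \left(0 + 5\right)}\right) 170 = 216 \left(-3 + 8 \cdot 2 \cdot 5 \frac{1}{2 + 5}\right) 170 = 216 \left(-3 + 8 \cdot 2 \cdot 5 \cdot \frac{1}{7}\right) 170 = 216 \left(-3 + 8 \cdot \frac{10}{7}\right) 170 = 216 \left(-3 + \frac{80}{7}\right) 170 = 216 \cdot \frac{59}{7} \cdot 170 = \frac{12744}{7} \cdot 170 = \frac{2166480}{7}$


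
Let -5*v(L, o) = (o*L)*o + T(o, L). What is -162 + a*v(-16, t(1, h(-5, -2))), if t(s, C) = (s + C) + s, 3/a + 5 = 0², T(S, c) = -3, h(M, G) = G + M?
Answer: -5259/25 ≈ -210.36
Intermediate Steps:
a = -⅗ (a = 3/(-5 + 0²) = 3/(-5 + 0) = 3/(-5) = 3*(-⅕) = -⅗ ≈ -0.60000)
t(s, C) = C + 2*s (t(s, C) = (C + s) + s = C + 2*s)
v(L, o) = ⅗ - L*o²/5 (v(L, o) = -((o*L)*o - 3)/5 = -((L*o)*o - 3)/5 = -(L*o² - 3)/5 = -(-3 + L*o²)/5 = ⅗ - L*o²/5)
-162 + a*v(-16, t(1, h(-5, -2))) = -162 - 3*(⅗ - ⅕*(-16)*((-2 - 5) + 2*1)²)/5 = -162 - 3*(⅗ - ⅕*(-16)*(-7 + 2)²)/5 = -162 - 3*(⅗ - ⅕*(-16)*(-5)²)/5 = -162 - 3*(⅗ - ⅕*(-16)*25)/5 = -162 - 3*(⅗ + 80)/5 = -162 - ⅗*403/5 = -162 - 1209/25 = -5259/25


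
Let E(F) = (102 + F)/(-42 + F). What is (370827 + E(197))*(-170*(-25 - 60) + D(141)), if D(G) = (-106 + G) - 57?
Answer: 829299567152/155 ≈ 5.3503e+9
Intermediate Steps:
E(F) = (102 + F)/(-42 + F)
D(G) = -163 + G
(370827 + E(197))*(-170*(-25 - 60) + D(141)) = (370827 + (102 + 197)/(-42 + 197))*(-170*(-25 - 60) + (-163 + 141)) = (370827 + 299/155)*(-170*(-85) - 22) = (370827 + (1/155)*299)*(14450 - 22) = (370827 + 299/155)*14428 = (57478484/155)*14428 = 829299567152/155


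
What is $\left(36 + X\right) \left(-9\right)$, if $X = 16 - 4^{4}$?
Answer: $1836$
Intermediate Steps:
$X = -240$ ($X = 16 - 256 = -240$)
$\left(36 + X\right) \left(-9\right) = \left(36 - 240\right) \left(-9\right) = \left(-204\right) \left(-9\right) = 1836$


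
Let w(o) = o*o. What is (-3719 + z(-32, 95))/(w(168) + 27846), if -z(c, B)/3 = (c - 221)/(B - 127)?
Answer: -119767/1794240 ≈ -0.066751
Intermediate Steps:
w(o) = o**2
z(c, B) = -3*(-221 + c)/(-127 + B) (z(c, B) = -3*(c - 221)/(B - 127) = -3*(-221 + c)/(-127 + B))
(-3719 + z(-32, 95))/(w(168) + 27846) = (-3719 + 3*(221 - 1*(-32))/(-127 + 95))/(168**2 + 27846) = (-3719 + 3*(221 + 32)/(-32))/(28224 + 27846) = (-3719 + 3*(-1/32)*253)/56070 = (-3719 - 759/32)*(1/56070) = -119767/32*1/56070 = -119767/1794240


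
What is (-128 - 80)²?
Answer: 43264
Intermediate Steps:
(-128 - 80)² = (-208)² = 43264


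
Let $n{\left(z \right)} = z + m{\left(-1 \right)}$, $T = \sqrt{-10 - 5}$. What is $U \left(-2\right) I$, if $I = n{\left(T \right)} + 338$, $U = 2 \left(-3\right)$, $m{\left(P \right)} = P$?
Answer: $4044 + 12 i \sqrt{15} \approx 4044.0 + 46.476 i$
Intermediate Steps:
$T = i \sqrt{15}$ ($T = \sqrt{-15} = i \sqrt{15} \approx 3.873 i$)
$U = -6$
$n{\left(z \right)} = -1 + z$ ($n{\left(z \right)} = z - 1 = -1 + z$)
$I = 337 + i \sqrt{15}$ ($I = \left(-1 + i \sqrt{15}\right) + 338 = 337 + i \sqrt{15} \approx 337.0 + 3.873 i$)
$U \left(-2\right) I = \left(-6\right) \left(-2\right) \left(337 + i \sqrt{15}\right) = 12 \left(337 + i \sqrt{15}\right) = 4044 + 12 i \sqrt{15}$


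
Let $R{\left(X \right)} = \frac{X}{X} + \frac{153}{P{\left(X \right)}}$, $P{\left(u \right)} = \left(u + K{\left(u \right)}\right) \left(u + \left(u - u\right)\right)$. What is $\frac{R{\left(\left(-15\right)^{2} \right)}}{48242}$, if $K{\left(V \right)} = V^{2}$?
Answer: $\frac{1271267}{61327642500} \approx 2.0729 \cdot 10^{-5}$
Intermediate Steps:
$P{\left(u \right)} = u \left(u + u^{2}\right)$ ($P{\left(u \right)} = \left(u + u^{2}\right) \left(u + \left(u - u\right)\right) = \left(u + u^{2}\right) \left(u + 0\right) = \left(u + u^{2}\right) u = u \left(u + u^{2}\right)$)
$R{\left(X \right)} = 1 + \frac{153}{X^{2} \left(1 + X\right)}$ ($R{\left(X \right)} = \frac{X}{X} + \frac{153}{X^{2} \left(1 + X\right)} = 1 + 153 \frac{1}{X^{2} \left(1 + X\right)} = 1 + \frac{153}{X^{2} \left(1 + X\right)}$)
$\frac{R{\left(\left(-15\right)^{2} \right)}}{48242} = \frac{\frac{1}{50625} \frac{1}{1 + \left(-15\right)^{2}} \left(153 + \left(\left(-15\right)^{2}\right)^{2} \left(1 + \left(-15\right)^{2}\right)\right)}{48242} = \frac{153 + 225^{2} \left(1 + 225\right)}{50625 \left(1 + 225\right)} \frac{1}{48242} = \frac{153 + 50625 \cdot 226}{50625 \cdot 226} \cdot \frac{1}{48242} = \frac{1}{50625} \cdot \frac{1}{226} \left(153 + 11441250\right) \frac{1}{48242} = \frac{1}{50625} \cdot \frac{1}{226} \cdot 11441403 \cdot \frac{1}{48242} = \frac{1271267}{1271250} \cdot \frac{1}{48242} = \frac{1271267}{61327642500}$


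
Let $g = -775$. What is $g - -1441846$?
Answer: $1441071$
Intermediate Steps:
$g - -1441846 = -775 - -1441846 = -775 + 1441846 = 1441071$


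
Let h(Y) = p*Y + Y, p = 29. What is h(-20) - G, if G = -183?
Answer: -417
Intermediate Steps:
h(Y) = 30*Y (h(Y) = 29*Y + Y = 30*Y)
h(-20) - G = 30*(-20) - 1*(-183) = -600 + 183 = -417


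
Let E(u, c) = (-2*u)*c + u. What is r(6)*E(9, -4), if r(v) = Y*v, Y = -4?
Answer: -1944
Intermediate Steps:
E(u, c) = u - 2*c*u (E(u, c) = -2*c*u + u = u - 2*c*u)
r(v) = -4*v
r(6)*E(9, -4) = (-4*6)*(9*(1 - 2*(-4))) = -216*(1 + 8) = -216*9 = -24*81 = -1944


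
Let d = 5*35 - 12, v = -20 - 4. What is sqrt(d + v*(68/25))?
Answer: sqrt(2443)/5 ≈ 9.8853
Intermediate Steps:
v = -24
d = 163 (d = 175 - 12 = 163)
sqrt(d + v*(68/25)) = sqrt(163 - 1632/25) = sqrt(2443/25) = sqrt(2443)/5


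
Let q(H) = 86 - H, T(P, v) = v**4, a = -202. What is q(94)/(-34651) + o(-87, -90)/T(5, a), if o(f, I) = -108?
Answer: 3328997255/14423187820204 ≈ 0.00023081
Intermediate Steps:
q(94)/(-34651) + o(-87, -90)/T(5, a) = (86 - 1*94)/(-34651) - 108/((-202)**4) = (86 - 94)*(-1/34651) - 108/1664966416 = -8*(-1/34651) - 108*1/1664966416 = 8/34651 - 27/416241604 = 3328997255/14423187820204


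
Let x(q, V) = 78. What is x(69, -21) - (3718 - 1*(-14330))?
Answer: -17970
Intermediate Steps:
x(69, -21) - (3718 - 1*(-14330)) = 78 - (3718 - 1*(-14330)) = 78 - (3718 + 14330) = 78 - 1*18048 = 78 - 18048 = -17970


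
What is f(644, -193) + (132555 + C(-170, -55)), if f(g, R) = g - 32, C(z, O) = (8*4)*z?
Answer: 127727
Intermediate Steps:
C(z, O) = 32*z
f(g, R) = -32 + g
f(644, -193) + (132555 + C(-170, -55)) = (-32 + 644) + (132555 + 32*(-170)) = 612 + (132555 - 5440) = 612 + 127115 = 127727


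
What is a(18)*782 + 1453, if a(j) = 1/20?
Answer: 14921/10 ≈ 1492.1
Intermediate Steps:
a(j) = 1/20
a(18)*782 + 1453 = (1/20)*782 + 1453 = 391/10 + 1453 = 14921/10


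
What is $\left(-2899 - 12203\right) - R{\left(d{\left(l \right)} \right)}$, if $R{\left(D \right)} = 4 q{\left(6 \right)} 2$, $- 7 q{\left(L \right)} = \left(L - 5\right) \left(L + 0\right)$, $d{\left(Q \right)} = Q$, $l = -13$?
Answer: $- \frac{105666}{7} \approx -15095.0$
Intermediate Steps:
$q{\left(L \right)} = - \frac{L \left(-5 + L\right)}{7}$ ($q{\left(L \right)} = - \frac{\left(L - 5\right) \left(L + 0\right)}{7} = - \frac{\left(-5 + L\right) L}{7} = - \frac{L \left(-5 + L\right)}{7}$)
$R{\left(D \right)} = - \frac{48}{7}$ ($R{\left(D \right)} = 4 \cdot \frac{1}{7} \cdot 6 \left(5 - 6\right) 2 = 4 \cdot \frac{1}{7} \cdot 6 \left(-1\right) 2 = 4 \left(- \frac{6}{7}\right) 2 = \left(- \frac{24}{7}\right) 2 = - \frac{48}{7}$)
$\left(-2899 - 12203\right) - R{\left(d{\left(l \right)} \right)} = \left(-2899 - 12203\right) - - \frac{48}{7} = -15102 + \frac{48}{7} = - \frac{105666}{7}$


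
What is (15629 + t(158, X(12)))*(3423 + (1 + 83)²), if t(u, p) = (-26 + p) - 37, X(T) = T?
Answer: 163241862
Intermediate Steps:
t(u, p) = -63 + p
(15629 + t(158, X(12)))*(3423 + (1 + 83)²) = (15629 + (-63 + 12))*(3423 + (1 + 83)²) = (15629 - 51)*(3423 + 84²) = 15578*(3423 + 7056) = 15578*10479 = 163241862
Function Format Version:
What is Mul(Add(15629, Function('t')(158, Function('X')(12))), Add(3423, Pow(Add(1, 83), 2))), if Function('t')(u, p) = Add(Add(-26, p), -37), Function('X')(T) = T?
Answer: 163241862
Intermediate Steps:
Function('t')(u, p) = Add(-63, p)
Mul(Add(15629, Function('t')(158, Function('X')(12))), Add(3423, Pow(Add(1, 83), 2))) = Mul(Add(15629, Add(-63, 12)), Add(3423, Pow(Add(1, 83), 2))) = Mul(Add(15629, -51), Add(3423, Pow(84, 2))) = Mul(15578, Add(3423, 7056)) = Mul(15578, 10479) = 163241862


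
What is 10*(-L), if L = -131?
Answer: 1310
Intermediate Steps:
10*(-L) = 10*(-1*(-131)) = 10*131 = 1310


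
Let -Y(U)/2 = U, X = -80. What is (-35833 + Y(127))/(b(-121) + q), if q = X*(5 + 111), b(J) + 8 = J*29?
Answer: 36087/12797 ≈ 2.8200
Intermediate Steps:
b(J) = -8 + 29*J (b(J) = -8 + J*29 = -8 + 29*J)
Y(U) = -2*U
q = -9280 (q = -80*(5 + 111) = -80*116 = -9280)
(-35833 + Y(127))/(b(-121) + q) = (-35833 - 2*127)/((-8 + 29*(-121)) - 9280) = (-35833 - 254)/((-8 - 3509) - 9280) = -36087/(-3517 - 9280) = -36087/(-12797) = -36087*(-1/12797) = 36087/12797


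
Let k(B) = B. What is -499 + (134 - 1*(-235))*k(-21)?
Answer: -8248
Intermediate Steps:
-499 + (134 - 1*(-235))*k(-21) = -499 + (134 - 1*(-235))*(-21) = -499 + (134 + 235)*(-21) = -499 + 369*(-21) = -499 - 7749 = -8248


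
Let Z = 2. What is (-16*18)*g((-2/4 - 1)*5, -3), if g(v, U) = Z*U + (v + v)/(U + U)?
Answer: 1008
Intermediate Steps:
g(v, U) = 2*U + v/U (g(v, U) = 2*U + (v + v)/(U + U) = 2*U + (2*v)/((2*U)) = 2*U + (2*v)*(1/(2*U)) = 2*U + v/U)
(-16*18)*g((-2/4 - 1)*5, -3) = (-16*18)*(2*(-3) + ((-2/4 - 1)*5)/(-3)) = -288*(-6 + ((-2*¼ - 1)*5)*(-⅓)) = -288*(-6 + ((-½ - 1)*5)*(-⅓)) = -288*(-6 - 3/2*5*(-⅓)) = -288*(-6 - 15/2*(-⅓)) = -288*(-6 + 5/2) = -288*(-7/2) = 1008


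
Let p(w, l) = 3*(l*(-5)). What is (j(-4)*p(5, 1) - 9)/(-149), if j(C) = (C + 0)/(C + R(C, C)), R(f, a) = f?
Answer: 33/298 ≈ 0.11074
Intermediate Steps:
p(w, l) = -15*l (p(w, l) = 3*(-5*l) = -15*l)
j(C) = 1/2 (j(C) = (C + 0)/(C + C) = C/((2*C)) = C*(1/(2*C)) = 1/2)
(j(-4)*p(5, 1) - 9)/(-149) = ((-15*1)/2 - 9)/(-149) = ((1/2)*(-15) - 9)*(-1/149) = (-15/2 - 9)*(-1/149) = -33/2*(-1/149) = 33/298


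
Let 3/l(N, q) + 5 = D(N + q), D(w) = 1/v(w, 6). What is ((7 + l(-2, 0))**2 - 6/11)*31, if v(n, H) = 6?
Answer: 11514299/9251 ≈ 1244.7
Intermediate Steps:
D(w) = 1/6
l(N, q) = -18/29 (l(N, q) = 3/(-5 + 1/6) = 3/(-29/6) = 3*(-6/29) = -18/29)
((7 + l(-2, 0))**2 - 6/11)*31 = ((7 - 18/29)**2 - 6/11)*31 = ((185/29)**2 + (1/11)*(-6))*31 = (34225/841 - 6/11)*31 = (371429/9251)*31 = 11514299/9251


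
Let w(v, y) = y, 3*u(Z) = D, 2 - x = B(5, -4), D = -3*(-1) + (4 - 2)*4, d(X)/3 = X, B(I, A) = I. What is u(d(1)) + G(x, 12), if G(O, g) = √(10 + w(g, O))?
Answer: 11/3 + √7 ≈ 6.3124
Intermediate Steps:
d(X) = 3*X
D = 11 (D = 3 + 2*4 = 3 + 8 = 11)
x = -3 (x = 2 - 1*5 = 2 - 5 = -3)
u(Z) = 11/3 (u(Z) = (⅓)*11 = 11/3)
G(O, g) = √(10 + O)
u(d(1)) + G(x, 12) = 11/3 + √(10 - 3) = 11/3 + √7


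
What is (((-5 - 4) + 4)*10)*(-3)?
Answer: 150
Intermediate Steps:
(((-5 - 4) + 4)*10)*(-3) = ((-9 + 4)*10)*(-3) = -5*10*(-3) = -50*(-3) = 150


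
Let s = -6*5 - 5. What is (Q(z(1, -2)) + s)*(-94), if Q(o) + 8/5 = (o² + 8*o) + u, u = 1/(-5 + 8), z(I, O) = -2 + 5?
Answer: 4606/15 ≈ 307.07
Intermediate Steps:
z(I, O) = 3
s = -35 (s = -30 - 5 = -35)
u = ⅓ (u = 1/3 = ⅓ ≈ 0.33333)
Q(o) = -19/15 + o² + 8*o (Q(o) = -8/5 + ((o² + 8*o) + ⅓) = -8/5 + (⅓ + o² + 8*o) = -19/15 + o² + 8*o)
(Q(z(1, -2)) + s)*(-94) = ((-19/15 + 3² + 8*3) - 35)*(-94) = ((-19/15 + 9 + 24) - 35)*(-94) = (476/15 - 35)*(-94) = -49/15*(-94) = 4606/15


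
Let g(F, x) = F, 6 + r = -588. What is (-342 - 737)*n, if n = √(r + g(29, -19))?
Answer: -1079*I*√565 ≈ -25648.0*I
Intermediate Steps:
r = -594 (r = -6 - 588 = -594)
n = I*√565 (n = √(-594 + 29) = √(-565) = I*√565 ≈ 23.77*I)
(-342 - 737)*n = (-342 - 737)*(I*√565) = -1079*I*√565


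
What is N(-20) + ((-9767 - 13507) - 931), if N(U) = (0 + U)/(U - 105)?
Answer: -605121/25 ≈ -24205.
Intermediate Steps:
N(U) = U/(-105 + U)
N(-20) + ((-9767 - 13507) - 931) = -20/(-105 - 20) + ((-9767 - 13507) - 931) = -20/(-125) + (-23274 - 931) = -20*(-1/125) - 24205 = 4/25 - 24205 = -605121/25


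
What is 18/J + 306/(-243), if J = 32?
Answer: -301/432 ≈ -0.69676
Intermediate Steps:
18/J + 306/(-243) = 18/32 + 306/(-243) = 18*(1/32) + 306*(-1/243) = 9/16 - 34/27 = -301/432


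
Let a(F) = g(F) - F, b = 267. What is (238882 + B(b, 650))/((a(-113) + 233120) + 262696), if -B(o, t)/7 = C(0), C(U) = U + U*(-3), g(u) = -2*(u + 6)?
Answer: 238882/496143 ≈ 0.48148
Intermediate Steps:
g(u) = -12 - 2*u (g(u) = -2*(6 + u) = -12 - 2*u)
a(F) = -12 - 3*F (a(F) = (-12 - 2*F) - F = -12 - 3*F)
C(U) = -2*U (C(U) = U - 3*U = -2*U)
B(o, t) = 0 (B(o, t) = -(-14)*0 = -7*0 = 0)
(238882 + B(b, 650))/((a(-113) + 233120) + 262696) = (238882 + 0)/(((-12 - 3*(-113)) + 233120) + 262696) = 238882/(((-12 + 339) + 233120) + 262696) = 238882/((327 + 233120) + 262696) = 238882/(233447 + 262696) = 238882/496143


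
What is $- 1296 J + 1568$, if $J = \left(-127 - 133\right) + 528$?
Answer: $-345760$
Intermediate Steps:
$J = 268$ ($J = -260 + 528 = 268$)
$- 1296 J + 1568 = \left(-1296\right) 268 + 1568 = -347328 + 1568 = -345760$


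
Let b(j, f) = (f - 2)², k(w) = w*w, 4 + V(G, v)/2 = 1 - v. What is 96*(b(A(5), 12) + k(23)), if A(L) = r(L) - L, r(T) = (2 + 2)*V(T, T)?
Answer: 60384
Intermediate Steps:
V(G, v) = -6 - 2*v (V(G, v) = -8 + 2*(1 - v) = -8 + (2 - 2*v) = -6 - 2*v)
k(w) = w²
r(T) = -24 - 8*T (r(T) = (2 + 2)*(-6 - 2*T) = 4*(-6 - 2*T) = -24 - 8*T)
A(L) = -24 - 9*L (A(L) = (-24 - 8*L) - L = -24 - 9*L)
b(j, f) = (-2 + f)²
96*(b(A(5), 12) + k(23)) = 96*((-2 + 12)² + 23²) = 96*(10² + 529) = 96*(100 + 529) = 96*629 = 60384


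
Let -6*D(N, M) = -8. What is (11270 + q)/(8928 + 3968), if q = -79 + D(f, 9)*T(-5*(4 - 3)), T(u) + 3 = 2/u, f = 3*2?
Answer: 167797/193440 ≈ 0.86744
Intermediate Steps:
f = 6
D(N, M) = 4/3 (D(N, M) = -⅙*(-8) = 4/3)
T(u) = -3 + 2/u
q = -1253/15 (q = -79 + 4*(-3 + 2/((-5*(4 - 3))))/3 = -79 + 4*(-3 + 2/((-5*1)))/3 = -79 + 4*(-3 + 2/(-5))/3 = -79 + 4*(-3 + 2*(-⅕))/3 = -79 + 4*(-3 - ⅖)/3 = -79 + (4/3)*(-17/5) = -79 - 68/15 = -1253/15 ≈ -83.533)
(11270 + q)/(8928 + 3968) = (11270 - 1253/15)/(8928 + 3968) = (167797/15)/12896 = (167797/15)*(1/12896) = 167797/193440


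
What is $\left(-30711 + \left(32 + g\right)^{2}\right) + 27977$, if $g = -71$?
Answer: $-1213$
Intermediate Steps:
$\left(-30711 + \left(32 + g\right)^{2}\right) + 27977 = \left(-30711 + \left(32 - 71\right)^{2}\right) + 27977 = \left(-30711 + \left(-39\right)^{2}\right) + 27977 = \left(-30711 + 1521\right) + 27977 = -29190 + 27977 = -1213$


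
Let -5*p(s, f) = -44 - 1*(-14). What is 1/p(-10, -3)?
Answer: ⅙ ≈ 0.16667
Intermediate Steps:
p(s, f) = 6 (p(s, f) = -(-44 - 1*(-14))/5 = -(-44 + 14)/5 = -⅕*(-30) = 6)
1/p(-10, -3) = 1/6 = ⅙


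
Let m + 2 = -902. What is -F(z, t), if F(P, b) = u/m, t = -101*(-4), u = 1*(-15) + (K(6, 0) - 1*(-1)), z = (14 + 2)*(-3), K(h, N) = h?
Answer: -1/113 ≈ -0.0088496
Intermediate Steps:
m = -904 (m = -2 - 902 = -904)
z = -48 (z = 16*(-3) = -48)
u = -8 (u = 1*(-15) + (6 - 1*(-1)) = -15 + (6 + 1) = -15 + 7 = -8)
t = 404
F(P, b) = 1/113 (F(P, b) = -8/(-904) = -8*(-1/904) = 1/113)
-F(z, t) = -1*1/113 = -1/113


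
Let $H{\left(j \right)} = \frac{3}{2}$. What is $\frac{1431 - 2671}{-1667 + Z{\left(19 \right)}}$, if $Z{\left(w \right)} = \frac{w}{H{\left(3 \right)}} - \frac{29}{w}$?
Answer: $\frac{8835}{11798} \approx 0.74886$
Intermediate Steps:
$H{\left(j \right)} = \frac{3}{2}$ ($H{\left(j \right)} = 3 \cdot \frac{1}{2} = \frac{3}{2}$)
$Z{\left(w \right)} = - \frac{29}{w} + \frac{2 w}{3}$ ($Z{\left(w \right)} = \frac{w}{\frac{3}{2}} - \frac{29}{w} = w \frac{2}{3} - \frac{29}{w} = \frac{2 w}{3} - \frac{29}{w} = - \frac{29}{w} + \frac{2 w}{3}$)
$\frac{1431 - 2671}{-1667 + Z{\left(19 \right)}} = \frac{1431 - 2671}{-1667 + \left(- \frac{29}{19} + \frac{2}{3} \cdot 19\right)} = - \frac{1240}{-1667 + \left(\left(-29\right) \frac{1}{19} + \frac{38}{3}\right)} = - \frac{1240}{-1667 + \left(- \frac{29}{19} + \frac{38}{3}\right)} = - \frac{1240}{-1667 + \frac{635}{57}} = - \frac{1240}{- \frac{94384}{57}} = \left(-1240\right) \left(- \frac{57}{94384}\right) = \frac{8835}{11798}$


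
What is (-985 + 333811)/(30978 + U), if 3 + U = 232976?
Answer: 332826/263951 ≈ 1.2609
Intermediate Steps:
U = 232973 (U = -3 + 232976 = 232973)
(-985 + 333811)/(30978 + U) = (-985 + 333811)/(30978 + 232973) = 332826/263951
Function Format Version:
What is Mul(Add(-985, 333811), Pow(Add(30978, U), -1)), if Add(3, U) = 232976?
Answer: Rational(332826, 263951) ≈ 1.2609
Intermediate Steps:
U = 232973 (U = Add(-3, 232976) = 232973)
Mul(Add(-985, 333811), Pow(Add(30978, U), -1)) = Mul(Add(-985, 333811), Pow(Add(30978, 232973), -1)) = Mul(332826, Pow(263951, -1)) = Mul(332826, Rational(1, 263951)) = Rational(332826, 263951)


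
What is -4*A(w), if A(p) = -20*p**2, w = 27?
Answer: 58320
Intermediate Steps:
-4*A(w) = -(-80)*27**2 = -(-80)*729 = -4*(-14580) = 58320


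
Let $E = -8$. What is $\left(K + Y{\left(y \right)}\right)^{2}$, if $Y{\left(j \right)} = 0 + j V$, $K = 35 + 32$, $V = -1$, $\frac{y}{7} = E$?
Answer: $15129$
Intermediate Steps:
$y = -56$ ($y = 7 \left(-8\right) = -56$)
$K = 67$
$Y{\left(j \right)} = - j$ ($Y{\left(j \right)} = 0 + j \left(-1\right) = 0 - j = - j$)
$\left(K + Y{\left(y \right)}\right)^{2} = \left(67 - -56\right)^{2} = \left(67 + 56\right)^{2} = 123^{2} = 15129$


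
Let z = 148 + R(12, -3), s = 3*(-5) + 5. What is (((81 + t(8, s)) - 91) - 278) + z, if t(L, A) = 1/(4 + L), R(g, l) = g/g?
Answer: -1667/12 ≈ -138.92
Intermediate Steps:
s = -10 (s = -15 + 5 = -10)
R(g, l) = 1
z = 149 (z = 148 + 1 = 149)
(((81 + t(8, s)) - 91) - 278) + z = (((81 + 1/(4 + 8)) - 91) - 278) + 149 = (((81 + 1/12) - 91) - 278) + 149 = ((973/12 - 91) - 278) + 149 = (-119/12 - 278) + 149 = -3455/12 + 149 = -1667/12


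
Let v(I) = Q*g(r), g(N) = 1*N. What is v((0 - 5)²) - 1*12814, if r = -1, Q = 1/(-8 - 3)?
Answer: -140953/11 ≈ -12814.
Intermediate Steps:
Q = -1/11 (Q = 1/(-11) = -1/11 ≈ -0.090909)
g(N) = N
v(I) = 1/11 (v(I) = -1/11*(-1) = 1/11)
v((0 - 5)²) - 1*12814 = 1/11 - 1*12814 = 1/11 - 12814 = -140953/11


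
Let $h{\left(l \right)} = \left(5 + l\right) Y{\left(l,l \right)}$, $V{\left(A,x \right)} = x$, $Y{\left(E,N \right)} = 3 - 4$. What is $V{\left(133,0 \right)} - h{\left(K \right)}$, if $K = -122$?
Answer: $-117$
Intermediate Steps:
$Y{\left(E,N \right)} = -1$ ($Y{\left(E,N \right)} = 3 - 4 = -1$)
$h{\left(l \right)} = -5 - l$ ($h{\left(l \right)} = \left(5 + l\right) \left(-1\right) = -5 - l$)
$V{\left(133,0 \right)} - h{\left(K \right)} = 0 - \left(-5 - -122\right) = 0 - \left(-5 + 122\right) = 0 - 117 = -117$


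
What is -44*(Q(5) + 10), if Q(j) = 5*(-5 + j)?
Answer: -440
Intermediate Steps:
Q(j) = -25 + 5*j
-44*(Q(5) + 10) = -44*((-25 + 5*5) + 10) = -44*((-25 + 25) + 10) = -44*(0 + 10) = -44*10 = -440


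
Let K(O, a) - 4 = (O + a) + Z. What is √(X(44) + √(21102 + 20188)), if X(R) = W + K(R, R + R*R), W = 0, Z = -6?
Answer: √(2022 + √41290) ≈ 47.172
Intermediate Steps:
K(O, a) = -2 + O + a (K(O, a) = 4 + ((O + a) - 6) = 4 + (-6 + O + a) = -2 + O + a)
X(R) = -2 + R² + 2*R (X(R) = 0 + (-2 + R + (R + R*R)) = 0 + (-2 + R + (R + R²)) = 0 + (-2 + R² + 2*R) = -2 + R² + 2*R)
√(X(44) + √(21102 + 20188)) = √((-2 + 44 + 44*(1 + 44)) + √(21102 + 20188)) = √((-2 + 44 + 44*45) + √41290) = √((-2 + 44 + 1980) + √41290) = √(2022 + √41290)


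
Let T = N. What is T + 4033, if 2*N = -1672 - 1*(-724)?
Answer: 3559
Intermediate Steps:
N = -474 (N = (-1672 - 1*(-724))/2 = (-1672 + 724)/2 = (½)*(-948) = -474)
T = -474
T + 4033 = -474 + 4033 = 3559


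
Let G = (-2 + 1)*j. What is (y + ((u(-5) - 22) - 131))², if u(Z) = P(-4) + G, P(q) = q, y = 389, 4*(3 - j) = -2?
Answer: 208849/4 ≈ 52212.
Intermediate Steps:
j = 7/2 (j = 3 - ¼*(-2) = 3 + ½ = 7/2 ≈ 3.5000)
G = -7/2 (G = (-2 + 1)*(7/2) = -1*7/2 = -7/2 ≈ -3.5000)
u(Z) = -15/2 (u(Z) = -4 - 7/2 = -15/2)
(y + ((u(-5) - 22) - 131))² = (389 + ((-15/2 - 22) - 131))² = (389 + (-59/2 - 131))² = (389 - 321/2)² = (457/2)² = 208849/4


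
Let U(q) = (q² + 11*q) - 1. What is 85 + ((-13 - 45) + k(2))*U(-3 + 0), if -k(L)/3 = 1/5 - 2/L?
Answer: 1475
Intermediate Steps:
k(L) = -⅗ + 6/L (k(L) = -3*(1/5 - 2/L) = -3*(1*(⅕) - 2/L) = -3*(⅕ - 2/L) = -⅗ + 6/L)
U(q) = -1 + q² + 11*q
85 + ((-13 - 45) + k(2))*U(-3 + 0) = 85 + ((-13 - 45) + (-⅗ + 6/2))*(-1 + (-3 + 0)² + 11*(-3 + 0)) = 85 + (-58 + (-⅗ + 6*(½)))*(-1 + (-3)² + 11*(-3)) = 85 + (-58 + (-⅗ + 3))*(-1 + 9 - 33) = 85 + (-58 + 12/5)*(-25) = 85 - 278/5*(-25) = 85 + 1390 = 1475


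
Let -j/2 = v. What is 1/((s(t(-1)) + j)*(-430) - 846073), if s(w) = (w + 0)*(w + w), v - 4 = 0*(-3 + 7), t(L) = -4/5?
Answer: -5/4215917 ≈ -1.1860e-6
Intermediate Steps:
t(L) = -⅘ (t(L) = -4*⅕ = -⅘)
v = 4 (v = 4 + 0*(-3 + 7) = 4 + 0*4 = 4 + 0 = 4)
j = -8 (j = -2*4 = -8)
s(w) = 2*w² (s(w) = w*(2*w) = 2*w²)
1/((s(t(-1)) + j)*(-430) - 846073) = 1/((2*(-⅘)² - 8)*(-430) - 846073) = 1/((2*(16/25) - 8)*(-430) - 846073) = 1/((32/25 - 8)*(-430) - 846073) = 1/(-168/25*(-430) - 846073) = 1/(14448/5 - 846073) = 1/(-4215917/5) = -5/4215917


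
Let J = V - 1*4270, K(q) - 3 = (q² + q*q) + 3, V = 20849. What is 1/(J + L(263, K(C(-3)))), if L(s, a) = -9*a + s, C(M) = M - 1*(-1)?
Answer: 1/16716 ≈ 5.9823e-5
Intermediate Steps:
C(M) = 1 + M (C(M) = M + 1 = 1 + M)
K(q) = 6 + 2*q² (K(q) = 3 + ((q² + q*q) + 3) = 3 + ((q² + q²) + 3) = 3 + (2*q² + 3) = 3 + (3 + 2*q²) = 6 + 2*q²)
L(s, a) = s - 9*a
J = 16579 (J = 20849 - 1*4270 = 20849 - 4270 = 16579)
1/(J + L(263, K(C(-3)))) = 1/(16579 + (263 - 9*(6 + 2*(1 - 3)²))) = 1/(16579 + (263 - 9*(6 + 2*(-2)²))) = 1/(16579 + (263 - 9*(6 + 2*4))) = 1/(16579 + (263 - 9*(6 + 8))) = 1/(16579 + (263 - 9*14)) = 1/(16579 + (263 - 126)) = 1/(16579 + 137) = 1/16716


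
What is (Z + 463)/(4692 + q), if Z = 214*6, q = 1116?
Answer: 1747/5808 ≈ 0.30079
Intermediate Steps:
Z = 1284
(Z + 463)/(4692 + q) = (1284 + 463)/(4692 + 1116) = 1747/5808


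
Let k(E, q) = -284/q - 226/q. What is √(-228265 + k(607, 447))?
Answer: I*√5067736595/149 ≈ 477.77*I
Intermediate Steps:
k(E, q) = -510/q
√(-228265 + k(607, 447)) = √(-228265 - 510/447) = √(-228265 - 510*1/447) = √(-228265 - 170/149) = √(-34011655/149) = I*√5067736595/149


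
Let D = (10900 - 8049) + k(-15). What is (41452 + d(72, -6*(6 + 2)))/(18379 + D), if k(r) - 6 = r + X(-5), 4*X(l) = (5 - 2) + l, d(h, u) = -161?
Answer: 82582/42441 ≈ 1.9458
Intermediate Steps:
X(l) = ¾ + l/4 (X(l) = ((5 - 2) + l)/4 = (3 + l)/4 = ¾ + l/4)
k(r) = 11/2 + r (k(r) = 6 + (r + (¾ + (¼)*(-5))) = 6 + (r + (¾ - 5/4)) = 6 + (r - ½) = 6 + (-½ + r) = 11/2 + r)
D = 5683/2 (D = (10900 - 8049) + (11/2 - 15) = 2851 - 19/2 = 5683/2 ≈ 2841.5)
(41452 + d(72, -6*(6 + 2)))/(18379 + D) = (41452 - 161)/(18379 + 5683/2) = 41291/(42441/2) = 41291*(2/42441) = 82582/42441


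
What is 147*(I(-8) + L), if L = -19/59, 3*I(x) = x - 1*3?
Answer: -34594/59 ≈ -586.34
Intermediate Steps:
I(x) = -1 + x/3 (I(x) = (x - 1*3)/3 = (x - 3)/3 = (-3 + x)/3 = -1 + x/3)
L = -19/59 (L = -19*1/59 = -19/59 ≈ -0.32203)
147*(I(-8) + L) = 147*((-1 + (⅓)*(-8)) - 19/59) = 147*((-1 - 8/3) - 19/59) = 147*(-11/3 - 19/59) = 147*(-706/177) = -34594/59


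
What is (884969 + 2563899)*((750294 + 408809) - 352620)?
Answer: 2781453411244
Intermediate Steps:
(884969 + 2563899)*((750294 + 408809) - 352620) = 3448868*(1159103 - 352620) = 3448868*806483 = 2781453411244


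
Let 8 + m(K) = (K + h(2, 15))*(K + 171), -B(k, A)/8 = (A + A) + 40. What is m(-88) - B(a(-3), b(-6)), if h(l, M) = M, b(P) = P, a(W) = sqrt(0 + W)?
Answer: -5843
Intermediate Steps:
a(W) = sqrt(W)
B(k, A) = -320 - 16*A (B(k, A) = -8*((A + A) + 40) = -8*(2*A + 40) = -8*(40 + 2*A) = -320 - 16*A)
m(K) = -8 + (15 + K)*(171 + K) (m(K) = -8 + (K + 15)*(K + 171) = -8 + (15 + K)*(171 + K))
m(-88) - B(a(-3), b(-6)) = (2557 + (-88)**2 + 186*(-88)) - (-320 - 16*(-6)) = (2557 + 7744 - 16368) - (-320 + 96) = -6067 - 1*(-224) = -6067 + 224 = -5843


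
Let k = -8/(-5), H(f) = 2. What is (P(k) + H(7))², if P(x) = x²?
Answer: 12996/625 ≈ 20.794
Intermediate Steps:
k = 8/5 (k = -8*(-⅕) = 8/5 ≈ 1.6000)
(P(k) + H(7))² = ((8/5)² + 2)² = (64/25 + 2)² = (114/25)² = 12996/625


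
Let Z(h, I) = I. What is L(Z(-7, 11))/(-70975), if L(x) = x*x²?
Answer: -1331/70975 ≈ -0.018753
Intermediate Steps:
L(x) = x³
L(Z(-7, 11))/(-70975) = 11³/(-70975) = 1331*(-1/70975) = -1331/70975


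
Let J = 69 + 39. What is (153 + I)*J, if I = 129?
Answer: 30456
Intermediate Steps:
J = 108
(153 + I)*J = (153 + 129)*108 = 282*108 = 30456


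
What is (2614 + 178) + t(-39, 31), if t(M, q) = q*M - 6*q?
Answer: 1397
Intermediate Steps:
t(M, q) = -6*q + M*q (t(M, q) = M*q - 6*q = -6*q + M*q)
(2614 + 178) + t(-39, 31) = (2614 + 178) + 31*(-6 - 39) = 2792 + 31*(-45) = 2792 - 1395 = 1397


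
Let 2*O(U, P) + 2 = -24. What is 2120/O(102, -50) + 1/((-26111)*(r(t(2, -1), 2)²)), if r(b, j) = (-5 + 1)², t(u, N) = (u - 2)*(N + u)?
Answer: -14170961933/86897408 ≈ -163.08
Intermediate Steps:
O(U, P) = -13 (O(U, P) = -1 + (½)*(-24) = -1 - 12 = -13)
t(u, N) = (-2 + u)*(N + u)
r(b, j) = 16 (r(b, j) = (-4)² = 16)
2120/O(102, -50) + 1/((-26111)*(r(t(2, -1), 2)²)) = 2120/(-13) + 1/((-26111)*(16²)) = 2120*(-1/13) - 1/26111/256 = -2120/13 - 1/26111*1/256 = -2120/13 - 1/6684416 = -14170961933/86897408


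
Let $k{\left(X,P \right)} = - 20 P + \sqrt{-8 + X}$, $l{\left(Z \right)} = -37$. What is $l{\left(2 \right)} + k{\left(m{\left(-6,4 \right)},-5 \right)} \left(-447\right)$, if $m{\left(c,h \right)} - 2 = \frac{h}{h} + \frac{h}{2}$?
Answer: $-44737 - 447 i \sqrt{3} \approx -44737.0 - 774.23 i$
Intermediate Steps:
$m{\left(c,h \right)} = 3 + \frac{h}{2}$ ($m{\left(c,h \right)} = 2 + \left(\frac{h}{h} + \frac{h}{2}\right) = 2 + \left(1 + h \frac{1}{2}\right) = 2 + \left(1 + \frac{h}{2}\right) = 3 + \frac{h}{2}$)
$k{\left(X,P \right)} = \sqrt{-8 + X} - 20 P$
$l{\left(2 \right)} + k{\left(m{\left(-6,4 \right)},-5 \right)} \left(-447\right) = -37 + \left(\sqrt{-8 + \left(3 + \frac{1}{2} \cdot 4\right)} - -100\right) \left(-447\right) = -37 + \left(\sqrt{-8 + \left(3 + 2\right)} + 100\right) \left(-447\right) = -37 + \left(\sqrt{-8 + 5} + 100\right) \left(-447\right) = -37 + \left(\sqrt{-3} + 100\right) \left(-447\right) = -37 + \left(i \sqrt{3} + 100\right) \left(-447\right) = -37 + \left(100 + i \sqrt{3}\right) \left(-447\right) = -37 - \left(44700 + 447 i \sqrt{3}\right) = -44737 - 447 i \sqrt{3}$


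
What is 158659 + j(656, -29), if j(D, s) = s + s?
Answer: 158601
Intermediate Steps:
j(D, s) = 2*s
158659 + j(656, -29) = 158659 + 2*(-29) = 158659 - 58 = 158601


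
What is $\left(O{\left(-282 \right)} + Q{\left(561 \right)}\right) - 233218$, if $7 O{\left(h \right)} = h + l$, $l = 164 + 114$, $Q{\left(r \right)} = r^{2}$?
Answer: $\frac{570517}{7} \approx 81502.0$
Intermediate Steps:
$l = 278$
$O{\left(h \right)} = \frac{278}{7} + \frac{h}{7}$ ($O{\left(h \right)} = \frac{h + 278}{7} = \frac{278 + h}{7} = \frac{278}{7} + \frac{h}{7}$)
$\left(O{\left(-282 \right)} + Q{\left(561 \right)}\right) - 233218 = \left(\left(\frac{278}{7} + \frac{1}{7} \left(-282\right)\right) + 561^{2}\right) - 233218 = \left(\left(\frac{278}{7} - \frac{282}{7}\right) + 314721\right) - 233218 = \left(- \frac{4}{7} + 314721\right) - 233218 = \frac{2203043}{7} - 233218 = \frac{570517}{7}$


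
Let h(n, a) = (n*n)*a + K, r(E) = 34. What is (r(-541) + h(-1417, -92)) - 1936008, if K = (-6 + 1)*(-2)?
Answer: -186661752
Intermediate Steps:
K = 10 (K = -5*(-2) = 10)
h(n, a) = 10 + a*n² (h(n, a) = (n*n)*a + 10 = n²*a + 10 = a*n² + 10 = 10 + a*n²)
(r(-541) + h(-1417, -92)) - 1936008 = (34 + (10 - 92*(-1417)²)) - 1936008 = (34 + (10 - 92*2007889)) - 1936008 = (34 + (10 - 184725788)) - 1936008 = (34 - 184725778) - 1936008 = -184725744 - 1936008 = -186661752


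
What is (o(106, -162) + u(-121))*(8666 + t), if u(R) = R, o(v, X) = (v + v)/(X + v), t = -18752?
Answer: 8810121/7 ≈ 1.2586e+6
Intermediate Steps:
o(v, X) = 2*v/(X + v) (o(v, X) = (2*v)/(X + v) = 2*v/(X + v))
(o(106, -162) + u(-121))*(8666 + t) = (2*106/(-162 + 106) - 121)*(8666 - 18752) = (2*106/(-56) - 121)*(-10086) = (2*106*(-1/56) - 121)*(-10086) = (-53/14 - 121)*(-10086) = -1747/14*(-10086) = 8810121/7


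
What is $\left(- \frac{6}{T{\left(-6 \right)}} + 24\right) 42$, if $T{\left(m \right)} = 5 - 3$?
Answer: $882$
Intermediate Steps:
$T{\left(m \right)} = 2$
$\left(- \frac{6}{T{\left(-6 \right)}} + 24\right) 42 = \left(- \frac{6}{2} + 24\right) 42 = \left(\left(-6\right) \frac{1}{2} + 24\right) 42 = \left(-3 + 24\right) 42 = 21 \cdot 42 = 882$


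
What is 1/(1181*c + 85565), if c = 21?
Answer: 1/110366 ≈ 9.0608e-6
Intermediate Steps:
1/(1181*c + 85565) = 1/(1181*21 + 85565) = 1/(24801 + 85565) = 1/110366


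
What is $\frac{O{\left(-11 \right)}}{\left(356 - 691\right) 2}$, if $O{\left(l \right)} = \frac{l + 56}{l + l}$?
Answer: $\frac{9}{2948} \approx 0.0030529$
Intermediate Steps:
$O{\left(l \right)} = \frac{56 + l}{2 l}$
$\frac{O{\left(-11 \right)}}{\left(356 - 691\right) 2} = \frac{\frac{1}{2} \frac{1}{-11} \left(56 - 11\right)}{\left(356 - 691\right) 2} = \frac{\frac{1}{2} \left(- \frac{1}{11}\right) 45}{\left(-335\right) 2} = - \frac{45}{22 \left(-670\right)} = \left(- \frac{45}{22}\right) \left(- \frac{1}{670}\right) = \frac{9}{2948}$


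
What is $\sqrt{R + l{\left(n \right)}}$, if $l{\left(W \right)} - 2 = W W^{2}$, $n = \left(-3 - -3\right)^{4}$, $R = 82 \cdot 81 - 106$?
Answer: $\sqrt{6538} \approx 80.858$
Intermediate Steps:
$R = 6536$ ($R = 6642 - 106 = 6536$)
$n = 0$ ($n = \left(-3 + 3\right)^{4} = 0^{4} = 0$)
$l{\left(W \right)} = 2 + W^{3}$ ($l{\left(W \right)} = 2 + W W^{2} = 2 + W^{3}$)
$\sqrt{R + l{\left(n \right)}} = \sqrt{6536 + \left(2 + 0^{3}\right)} = \sqrt{6536 + \left(2 + 0\right)} = \sqrt{6536 + 2} = \sqrt{6538}$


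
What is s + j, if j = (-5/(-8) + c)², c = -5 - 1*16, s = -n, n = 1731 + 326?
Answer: -105079/64 ≈ -1641.9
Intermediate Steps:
n = 2057
s = -2057 (s = -1*2057 = -2057)
c = -21 (c = -5 - 16 = -21)
j = 26569/64 (j = (-5/(-8) - 21)² = (-5*(-⅛) - 21)² = (5/8 - 21)² = (-163/8)² = 26569/64 ≈ 415.14)
s + j = -2057 + 26569/64 = -105079/64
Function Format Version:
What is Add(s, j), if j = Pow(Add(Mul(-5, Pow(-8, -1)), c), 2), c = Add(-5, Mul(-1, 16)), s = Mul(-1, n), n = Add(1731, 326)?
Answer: Rational(-105079, 64) ≈ -1641.9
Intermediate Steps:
n = 2057
s = -2057 (s = Mul(-1, 2057) = -2057)
c = -21 (c = Add(-5, -16) = -21)
j = Rational(26569, 64) (j = Pow(Add(Mul(-5, Pow(-8, -1)), -21), 2) = Pow(Add(Mul(-5, Rational(-1, 8)), -21), 2) = Pow(Add(Rational(5, 8), -21), 2) = Pow(Rational(-163, 8), 2) = Rational(26569, 64) ≈ 415.14)
Add(s, j) = Add(-2057, Rational(26569, 64)) = Rational(-105079, 64)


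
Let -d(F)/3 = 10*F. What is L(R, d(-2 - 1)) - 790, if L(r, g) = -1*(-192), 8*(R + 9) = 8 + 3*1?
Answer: -598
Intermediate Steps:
R = -61/8 (R = -9 + (8 + 3*1)/8 = -9 + (8 + 3)/8 = -9 + (⅛)*11 = -9 + 11/8 = -61/8 ≈ -7.6250)
d(F) = -30*F
L(r, g) = 192
L(R, d(-2 - 1)) - 790 = 192 - 790 = -598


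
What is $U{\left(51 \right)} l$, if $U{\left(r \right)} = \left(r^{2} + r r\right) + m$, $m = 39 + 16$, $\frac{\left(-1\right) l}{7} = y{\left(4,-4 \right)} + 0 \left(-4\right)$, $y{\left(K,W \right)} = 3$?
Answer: $-110397$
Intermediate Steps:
$l = -21$ ($l = - 7 \left(3 + 0 \left(-4\right)\right) = - 7 \left(3 + 0\right) = \left(-7\right) 3 = -21$)
$m = 55$
$U{\left(r \right)} = 55 + 2 r^{2}$ ($U{\left(r \right)} = \left(r^{2} + r r\right) + 55 = \left(r^{2} + r^{2}\right) + 55 = 2 r^{2} + 55 = 55 + 2 r^{2}$)
$U{\left(51 \right)} l = \left(55 + 2 \cdot 51^{2}\right) \left(-21\right) = \left(55 + 2 \cdot 2601\right) \left(-21\right) = \left(55 + 5202\right) \left(-21\right) = 5257 \left(-21\right) = -110397$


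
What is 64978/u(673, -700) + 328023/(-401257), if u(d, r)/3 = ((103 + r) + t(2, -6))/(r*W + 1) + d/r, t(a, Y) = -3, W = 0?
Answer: -18664985400637/506393957883 ≈ -36.859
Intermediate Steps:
u(d, r) = 300 + 3*r + 3*d/r (u(d, r) = 3*(((103 + r) - 3)/(r*0 + 1) + d/r) = 3*((100 + r)/(0 + 1) + d/r) = 3*((100 + r)/1 + d/r) = 3*((100 + r)*1 + d/r) = 3*((100 + r) + d/r) = 3*(100 + r + d/r) = 300 + 3*r + 3*d/r)
64978/u(673, -700) + 328023/(-401257) = 64978/(300 + 3*(-700) + 3*673/(-700)) + 328023/(-401257) = 64978/(300 - 2100 + 3*673*(-1/700)) + 328023*(-1/401257) = 64978/(300 - 2100 - 2019/700) - 328023/401257 = 64978/(-1262019/700) - 328023/401257 = 64978*(-700/1262019) - 328023/401257 = -45484600/1262019 - 328023/401257 = -18664985400637/506393957883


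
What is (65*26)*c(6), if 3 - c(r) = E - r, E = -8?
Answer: 28730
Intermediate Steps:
c(r) = 11 + r (c(r) = 3 - (-8 - r) = 3 + (8 + r) = 11 + r)
(65*26)*c(6) = (65*26)*(11 + 6) = 1690*17 = 28730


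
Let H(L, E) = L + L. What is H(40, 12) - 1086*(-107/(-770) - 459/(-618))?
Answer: -34797418/39655 ≈ -877.50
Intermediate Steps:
H(L, E) = 2*L
H(40, 12) - 1086*(-107/(-770) - 459/(-618)) = 2*40 - 1086*(-107/(-770) - 459/(-618)) = 80 - 1086*(-107*(-1/770) - 459*(-1/618)) = 80 - 1086*(107/770 + 153/206) = 80 - 1086*34963/39655 = 80 - 37969818/39655 = -34797418/39655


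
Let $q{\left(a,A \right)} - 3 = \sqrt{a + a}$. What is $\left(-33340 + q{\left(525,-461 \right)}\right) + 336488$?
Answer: $303151 + 5 \sqrt{42} \approx 3.0318 \cdot 10^{5}$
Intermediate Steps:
$q{\left(a,A \right)} = 3 + \sqrt{2} \sqrt{a}$ ($q{\left(a,A \right)} = 3 + \sqrt{a + a} = 3 + \sqrt{2 a} = 3 + \sqrt{2} \sqrt{a}$)
$\left(-33340 + q{\left(525,-461 \right)}\right) + 336488 = \left(-33340 + \left(3 + \sqrt{2} \sqrt{525}\right)\right) + 336488 = \left(-33340 + \left(3 + \sqrt{2} \cdot 5 \sqrt{21}\right)\right) + 336488 = \left(-33340 + \left(3 + 5 \sqrt{42}\right)\right) + 336488 = \left(-33337 + 5 \sqrt{42}\right) + 336488 = 303151 + 5 \sqrt{42}$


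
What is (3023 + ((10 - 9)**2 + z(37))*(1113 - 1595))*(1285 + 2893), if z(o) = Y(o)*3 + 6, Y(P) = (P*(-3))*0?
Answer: -1466478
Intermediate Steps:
Y(P) = 0 (Y(P) = -3*P*0 = 0)
z(o) = 6 (z(o) = 0*3 + 6 = 0 + 6 = 6)
(3023 + ((10 - 9)**2 + z(37))*(1113 - 1595))*(1285 + 2893) = (3023 + ((10 - 9)**2 + 6)*(1113 - 1595))*(1285 + 2893) = (3023 + (1**2 + 6)*(-482))*4178 = (3023 + (1 + 6)*(-482))*4178 = (3023 + 7*(-482))*4178 = (3023 - 3374)*4178 = -351*4178 = -1466478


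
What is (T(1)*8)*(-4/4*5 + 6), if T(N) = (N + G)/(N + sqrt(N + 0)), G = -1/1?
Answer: 0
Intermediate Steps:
G = -1 (G = -1*1 = -1)
T(N) = (-1 + N)/(N + sqrt(N)) (T(N) = (N - 1)/(N + sqrt(N + 0)) = (-1 + N)/(N + sqrt(N)))
(T(1)*8)*(-4/4*5 + 6) = (((-1 + 1)/(1 + sqrt(1)))*8)*(-4/4*5 + 6) = ((0/(1 + 1))*8)*(-4*1/4*5 + 6) = ((0/2)*8)*(-1*5 + 6) = (((1/2)*0)*8)*(-5 + 6) = (0*8)*1 = 0*1 = 0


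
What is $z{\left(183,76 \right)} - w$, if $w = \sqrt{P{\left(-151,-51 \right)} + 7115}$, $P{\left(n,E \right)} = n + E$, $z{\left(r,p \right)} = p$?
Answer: $76 - \sqrt{6913} \approx -7.1445$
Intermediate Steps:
$P{\left(n,E \right)} = E + n$
$w = \sqrt{6913}$ ($w = \sqrt{\left(-51 - 151\right) + 7115} = \sqrt{-202 + 7115} = \sqrt{6913} \approx 83.144$)
$z{\left(183,76 \right)} - w = 76 - \sqrt{6913}$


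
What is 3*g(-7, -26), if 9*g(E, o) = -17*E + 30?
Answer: 149/3 ≈ 49.667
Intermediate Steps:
g(E, o) = 10/3 - 17*E/9 (g(E, o) = (-17*E + 30)/9 = (30 - 17*E)/9 = 10/3 - 17*E/9)
3*g(-7, -26) = 3*(10/3 - 17/9*(-7)) = 3*(10/3 + 119/9) = 3*(149/9) = 149/3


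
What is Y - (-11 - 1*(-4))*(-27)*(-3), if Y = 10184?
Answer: 10751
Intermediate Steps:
Y - (-11 - 1*(-4))*(-27)*(-3) = 10184 - (-11 - 1*(-4))*(-27)*(-3) = 10184 - (-11 + 4)*(-27)*(-3) = 10184 - (-7*(-27))*(-3) = 10184 - 189*(-3) = 10184 - 1*(-567) = 10184 + 567 = 10751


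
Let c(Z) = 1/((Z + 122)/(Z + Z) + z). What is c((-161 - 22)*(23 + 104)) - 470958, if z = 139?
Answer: -50061421764/106297 ≈ -4.7096e+5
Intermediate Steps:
c(Z) = 1/(139 + (122 + Z)/(2*Z)) (c(Z) = 1/((Z + 122)/(Z + Z) + 139) = 1/((122 + Z)/((2*Z)) + 139) = 1/((122 + Z)*(1/(2*Z)) + 139) = 1/((122 + Z)/(2*Z) + 139) = 1/(139 + (122 + Z)/(2*Z)))
c((-161 - 22)*(23 + 104)) - 470958 = 2*((-161 - 22)*(23 + 104))/(122 + 279*((-161 - 22)*(23 + 104))) - 470958 = 2*(-183*127)/(122 + 279*(-183*127)) - 470958 = 2*(-23241)/(122 + 279*(-23241)) - 470958 = 2*(-23241)/(122 - 6484239) - 470958 = 2*(-23241)/(-6484117) - 470958 = 2*(-23241)*(-1/6484117) - 470958 = 762/106297 - 470958 = -50061421764/106297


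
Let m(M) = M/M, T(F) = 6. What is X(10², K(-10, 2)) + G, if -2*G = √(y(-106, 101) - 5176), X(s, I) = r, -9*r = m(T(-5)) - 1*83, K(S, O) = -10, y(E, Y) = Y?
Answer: 82/9 - 5*I*√203/2 ≈ 9.1111 - 35.62*I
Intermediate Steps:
m(M) = 1
r = 82/9 (r = -(1 - 1*83)/9 = -(1 - 83)/9 = -⅑*(-82) = 82/9 ≈ 9.1111)
X(s, I) = 82/9
G = -5*I*√203/2 (G = -√(101 - 5176)/2 = -5*I*√203/2 ≈ -35.62*I)
X(10², K(-10, 2)) + G = 82/9 - 5*I*√203/2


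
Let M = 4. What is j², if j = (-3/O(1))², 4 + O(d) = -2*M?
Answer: 1/256 ≈ 0.0039063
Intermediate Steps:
O(d) = -12 (O(d) = -4 - 2*4 = -4 - 8 = -12)
j = 1/16 (j = (-3/(-12))² = (-3*(-1/12))² = (¼)² = 1/16 ≈ 0.062500)
j² = (1/16)² = 1/256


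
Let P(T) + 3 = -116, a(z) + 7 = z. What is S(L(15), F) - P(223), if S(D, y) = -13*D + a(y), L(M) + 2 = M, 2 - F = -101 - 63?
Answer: 109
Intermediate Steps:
a(z) = -7 + z
F = 166 (F = 2 - (-101 - 63) = 2 - 1*(-164) = 2 + 164 = 166)
L(M) = -2 + M
P(T) = -119 (P(T) = -3 - 116 = -119)
S(D, y) = -7 + y - 13*D (S(D, y) = -13*D + (-7 + y) = -7 + y - 13*D)
S(L(15), F) - P(223) = (-7 + 166 - 13*(-2 + 15)) - 1*(-119) = (-7 + 166 - 13*13) + 119 = (-7 + 166 - 169) + 119 = -10 + 119 = 109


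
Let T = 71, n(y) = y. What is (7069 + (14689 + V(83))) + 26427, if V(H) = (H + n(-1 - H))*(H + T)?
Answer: 48031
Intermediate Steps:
V(H) = -71 - H (V(H) = (H + (-1 - H))*(H + 71) = -(71 + H) = -71 - H)
(7069 + (14689 + V(83))) + 26427 = (7069 + (14689 + (-71 - 1*83))) + 26427 = (7069 + (14689 + (-71 - 83))) + 26427 = (7069 + (14689 - 154)) + 26427 = (7069 + 14535) + 26427 = 21604 + 26427 = 48031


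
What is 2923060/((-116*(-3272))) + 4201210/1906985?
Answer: 358440461601/36189998536 ≈ 9.9044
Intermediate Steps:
2923060/((-116*(-3272))) + 4201210/1906985 = 2923060/379552 + 4201210*(1/1906985) = 2923060*(1/379552) + 840242/381397 = 730765/94888 + 840242/381397 = 358440461601/36189998536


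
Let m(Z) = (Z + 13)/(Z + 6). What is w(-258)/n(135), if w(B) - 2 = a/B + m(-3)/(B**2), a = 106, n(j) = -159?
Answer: -158675/15875514 ≈ -0.0099950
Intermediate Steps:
m(Z) = (13 + Z)/(6 + Z)
w(B) = 2 + 106/B + 10/(3*B**2) (w(B) = 2 + (106/B + ((13 - 3)/(6 - 3))/(B**2)) = 2 + (106/B + (10/3)/B**2) = 2 + (106/B + ((1/3)*10)/B**2) = 2 + (106/B + 10/(3*B**2)) = 2 + 106/B + 10/(3*B**2))
w(-258)/n(135) = (2 + 106/(-258) + (10/3)/(-258)**2)/(-159) = (2 + 106*(-1/258) + (10/3)*(1/66564))*(-1/159) = (2 - 53/129 + 5/99846)*(-1/159) = (158675/99846)*(-1/159) = -158675/15875514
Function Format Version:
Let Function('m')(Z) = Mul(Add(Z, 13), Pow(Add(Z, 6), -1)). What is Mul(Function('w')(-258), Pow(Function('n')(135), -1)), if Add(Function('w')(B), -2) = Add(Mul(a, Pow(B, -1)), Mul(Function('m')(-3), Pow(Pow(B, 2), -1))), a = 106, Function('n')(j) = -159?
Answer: Rational(-158675, 15875514) ≈ -0.0099950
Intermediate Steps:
Function('m')(Z) = Mul(Pow(Add(6, Z), -1), Add(13, Z)) (Function('m')(Z) = Mul(Add(13, Z), Pow(Add(6, Z), -1)) = Mul(Pow(Add(6, Z), -1), Add(13, Z)))
Function('w')(B) = Add(2, Mul(106, Pow(B, -1)), Mul(Rational(10, 3), Pow(B, -2))) (Function('w')(B) = Add(2, Add(Mul(106, Pow(B, -1)), Mul(Mul(Pow(Add(6, -3), -1), Add(13, -3)), Pow(Pow(B, 2), -1)))) = Add(2, Add(Mul(106, Pow(B, -1)), Mul(Mul(Pow(3, -1), 10), Pow(B, -2)))) = Add(2, Add(Mul(106, Pow(B, -1)), Mul(Mul(Rational(1, 3), 10), Pow(B, -2)))) = Add(2, Add(Mul(106, Pow(B, -1)), Mul(Rational(10, 3), Pow(B, -2)))) = Add(2, Mul(106, Pow(B, -1)), Mul(Rational(10, 3), Pow(B, -2))))
Mul(Function('w')(-258), Pow(Function('n')(135), -1)) = Mul(Add(2, Mul(106, Pow(-258, -1)), Mul(Rational(10, 3), Pow(-258, -2))), Pow(-159, -1)) = Mul(Add(2, Mul(106, Rational(-1, 258)), Mul(Rational(10, 3), Rational(1, 66564))), Rational(-1, 159)) = Mul(Add(2, Rational(-53, 129), Rational(5, 99846)), Rational(-1, 159)) = Mul(Rational(158675, 99846), Rational(-1, 159)) = Rational(-158675, 15875514)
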